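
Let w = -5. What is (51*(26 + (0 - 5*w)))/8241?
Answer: 867/2747 ≈ 0.31562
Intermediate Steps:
(51*(26 + (0 - 5*w)))/8241 = (51*(26 + (0 - 5*(-5))))/8241 = (51*(26 + (0 + 25)))*(1/8241) = (51*(26 + 25))*(1/8241) = (51*51)*(1/8241) = 2601*(1/8241) = 867/2747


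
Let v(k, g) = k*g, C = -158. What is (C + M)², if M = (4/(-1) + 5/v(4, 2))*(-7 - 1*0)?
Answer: 1155625/64 ≈ 18057.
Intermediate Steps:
v(k, g) = g*k
M = 189/8 (M = (4/(-1) + 5/((2*4)))*(-7 - 1*0) = (4*(-1) + 5/8)*(-7 + 0) = (-4 + 5*(⅛))*(-7) = (-4 + 5/8)*(-7) = -27/8*(-7) = 189/8 ≈ 23.625)
(C + M)² = (-158 + 189/8)² = (-1075/8)² = 1155625/64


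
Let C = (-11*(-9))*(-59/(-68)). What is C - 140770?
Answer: -9566519/68 ≈ -1.4068e+5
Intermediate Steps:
C = 5841/68 (C = 99*(-59*(-1/68)) = 99*(59/68) = 5841/68 ≈ 85.897)
C - 140770 = 5841/68 - 140770 = -9566519/68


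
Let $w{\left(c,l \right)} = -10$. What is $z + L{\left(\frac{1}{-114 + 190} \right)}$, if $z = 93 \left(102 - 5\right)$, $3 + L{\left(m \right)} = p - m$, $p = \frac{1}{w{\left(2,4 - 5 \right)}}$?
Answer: $\frac{3426797}{380} \approx 9017.9$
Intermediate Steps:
$p = - \frac{1}{10}$ ($p = \frac{1}{-10} = - \frac{1}{10} \approx -0.1$)
$L{\left(m \right)} = - \frac{31}{10} - m$ ($L{\left(m \right)} = -3 - \left(\frac{1}{10} + m\right) = - \frac{31}{10} - m$)
$z = 9021$ ($z = 93 \left(102 + \left(0 - 5\right)\right) = 93 \left(102 - 5\right) = 93 \cdot 97 = 9021$)
$z + L{\left(\frac{1}{-114 + 190} \right)} = 9021 - \left(\frac{31}{10} + \frac{1}{-114 + 190}\right) = 9021 - \frac{1183}{380} = \frac{3426797}{380}$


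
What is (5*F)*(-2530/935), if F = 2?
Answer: -460/17 ≈ -27.059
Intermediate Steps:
(5*F)*(-2530/935) = (5*2)*(-2530/935) = 10*(-2530*1/935) = 10*(-46/17) = -460/17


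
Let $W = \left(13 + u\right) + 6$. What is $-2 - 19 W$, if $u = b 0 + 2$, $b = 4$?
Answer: $-401$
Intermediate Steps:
$u = 2$ ($u = 4 \cdot 0 + 2 = 0 + 2 = 2$)
$W = 21$ ($W = \left(13 + 2\right) + 6 = 15 + 6 = 21$)
$-2 - 19 W = -2 - 399 = -401$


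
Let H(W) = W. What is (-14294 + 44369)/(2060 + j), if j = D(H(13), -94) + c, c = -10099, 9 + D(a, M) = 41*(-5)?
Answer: -10025/2751 ≈ -3.6441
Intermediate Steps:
D(a, M) = -214 (D(a, M) = -9 + 41*(-5) = -9 - 205 = -214)
j = -10313 (j = -214 - 10099 = -10313)
(-14294 + 44369)/(2060 + j) = (-14294 + 44369)/(2060 - 10313) = 30075/(-8253) = 30075*(-1/8253) = -10025/2751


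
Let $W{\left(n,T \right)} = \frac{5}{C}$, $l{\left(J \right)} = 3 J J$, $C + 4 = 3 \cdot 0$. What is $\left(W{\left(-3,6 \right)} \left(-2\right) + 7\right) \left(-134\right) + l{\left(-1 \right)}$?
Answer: $-1270$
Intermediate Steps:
$C = -4$ ($C = -4 + 3 \cdot 0 = -4 + 0 = -4$)
$l{\left(J \right)} = 3 J^{2}$
$W{\left(n,T \right)} = - \frac{5}{4}$ ($W{\left(n,T \right)} = \frac{5}{-4} = 5 \left(- \frac{1}{4}\right) = - \frac{5}{4}$)
$\left(W{\left(-3,6 \right)} \left(-2\right) + 7\right) \left(-134\right) + l{\left(-1 \right)} = \left(\left(- \frac{5}{4}\right) \left(-2\right) + 7\right) \left(-134\right) + 3 \left(-1\right)^{2} = \left(\frac{5}{2} + 7\right) \left(-134\right) + 3 \cdot 1 = \frac{19}{2} \left(-134\right) + 3 = -1273 + 3 = -1270$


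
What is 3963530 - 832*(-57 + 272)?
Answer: 3784650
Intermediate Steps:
3963530 - 832*(-57 + 272) = 3963530 - 832*215 = 3963530 - 1*178880 = 3963530 - 178880 = 3784650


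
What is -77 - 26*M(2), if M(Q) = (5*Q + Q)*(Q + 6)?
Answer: -2573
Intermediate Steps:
M(Q) = 6*Q*(6 + Q) (M(Q) = (6*Q)*(6 + Q) = 6*Q*(6 + Q))
-77 - 26*M(2) = -77 - 156*2*(6 + 2) = -77 - 156*2*8 = -77 - 26*96 = -77 - 2496 = -2573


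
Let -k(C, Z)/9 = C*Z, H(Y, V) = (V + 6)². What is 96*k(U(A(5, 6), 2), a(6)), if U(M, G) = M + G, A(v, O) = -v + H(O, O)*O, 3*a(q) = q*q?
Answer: -8926848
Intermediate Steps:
H(Y, V) = (6 + V)²
a(q) = q²/3 (a(q) = (q*q)/3 = q²/3)
A(v, O) = -v + O*(6 + O)² (A(v, O) = -v + (6 + O)²*O = -v + O*(6 + O)²)
U(M, G) = G + M
k(C, Z) = -9*C*Z
96*k(U(A(5, 6), 2), a(6)) = 96*(-9*(2 + (-1*5 + 6*(6 + 6)²))*(⅓)*6²) = 96*(-9*(2 + (-5 + 6*12²))*(⅓)*36) = 96*(-9*(2 + (-5 + 6*144))*12) = 96*(-9*(2 + (-5 + 864))*12) = 96*(-9*(2 + 859)*12) = 96*(-9*861*12) = 96*(-92988) = -8926848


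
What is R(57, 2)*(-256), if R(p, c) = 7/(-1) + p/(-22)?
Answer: 27008/11 ≈ 2455.3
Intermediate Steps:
R(p, c) = -7 - p/22 (R(p, c) = 7*(-1) + p*(-1/22) = -7 - p/22)
R(57, 2)*(-256) = (-7 - 1/22*57)*(-256) = (-7 - 57/22)*(-256) = -211/22*(-256) = 27008/11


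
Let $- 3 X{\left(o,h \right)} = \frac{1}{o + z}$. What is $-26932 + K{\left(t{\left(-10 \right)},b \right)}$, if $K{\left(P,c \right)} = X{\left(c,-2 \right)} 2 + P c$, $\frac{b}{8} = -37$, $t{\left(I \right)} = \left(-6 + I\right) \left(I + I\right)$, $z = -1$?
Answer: $- \frac{108391930}{891} \approx -1.2165 \cdot 10^{5}$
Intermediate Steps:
$t{\left(I \right)} = 2 I \left(-6 + I\right)$ ($t{\left(I \right)} = \left(-6 + I\right) 2 I = 2 I \left(-6 + I\right)$)
$X{\left(o,h \right)} = - \frac{1}{3 \left(-1 + o\right)}$ ($X{\left(o,h \right)} = - \frac{1}{3 \left(o - 1\right)} = - \frac{1}{3 \left(-1 + o\right)}$)
$b = -296$ ($b = 8 \left(-37\right) = -296$)
$K{\left(P,c \right)} = - \frac{2}{-3 + 3 c} + P c$ ($K{\left(P,c \right)} = - \frac{1}{-3 + 3 c} 2 + P c = - \frac{2}{-3 + 3 c} + P c$)
$-26932 + K{\left(t{\left(-10 \right)},b \right)} = -26932 + \frac{- \frac{2}{3} + 2 \left(-10\right) \left(-6 - 10\right) \left(-296\right) \left(-1 - 296\right)}{-1 - 296} = -26932 + \frac{- \frac{2}{3} + 2 \left(-10\right) \left(-16\right) \left(-296\right) \left(-297\right)}{-297} = -26932 - \frac{- \frac{2}{3} + 320 \left(-296\right) \left(-297\right)}{297} = -26932 - \frac{- \frac{2}{3} + 28131840}{297} = -26932 - \frac{84395518}{891} = - \frac{108391930}{891}$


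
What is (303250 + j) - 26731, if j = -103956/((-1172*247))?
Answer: 20011982538/72371 ≈ 2.7652e+5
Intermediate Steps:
j = 25989/72371 (j = -103956/(-289484) = -103956*(-1/289484) = 25989/72371 ≈ 0.35911)
(303250 + j) - 26731 = (303250 + 25989/72371) - 26731 = 21946531739/72371 - 26731 = 20011982538/72371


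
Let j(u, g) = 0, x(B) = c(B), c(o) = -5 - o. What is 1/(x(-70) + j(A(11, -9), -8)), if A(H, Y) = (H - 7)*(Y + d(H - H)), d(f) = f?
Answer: 1/65 ≈ 0.015385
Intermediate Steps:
x(B) = -5 - B
A(H, Y) = Y*(-7 + H) (A(H, Y) = (H - 7)*(Y + (H - H)) = (-7 + H)*(Y + 0) = (-7 + H)*Y = Y*(-7 + H))
1/(x(-70) + j(A(11, -9), -8)) = 1/((-5 - 1*(-70)) + 0) = 1/((-5 + 70) + 0) = 1/(65 + 0) = 1/65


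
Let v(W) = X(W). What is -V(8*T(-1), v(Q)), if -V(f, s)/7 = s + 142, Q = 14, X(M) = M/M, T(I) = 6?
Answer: 1001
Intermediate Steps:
X(M) = 1
v(W) = 1
V(f, s) = -994 - 7*s (V(f, s) = -7*(s + 142) = -7*(142 + s) = -994 - 7*s)
-V(8*T(-1), v(Q)) = -(-994 - 7*1) = -(-994 - 7) = -1*(-1001) = 1001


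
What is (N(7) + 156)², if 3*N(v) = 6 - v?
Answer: 218089/9 ≈ 24232.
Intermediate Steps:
N(v) = 2 - v/3 (N(v) = (6 - v)/3 = 2 - v/3)
(N(7) + 156)² = ((2 - ⅓*7) + 156)² = ((2 - 7/3) + 156)² = (-⅓ + 156)² = (467/3)² = 218089/9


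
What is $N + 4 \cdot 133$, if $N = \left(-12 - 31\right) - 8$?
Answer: $481$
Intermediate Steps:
$N = -51$ ($N = -43 - 8 = -51$)
$N + 4 \cdot 133 = -51 + 4 \cdot 133 = -51 + 532 = 481$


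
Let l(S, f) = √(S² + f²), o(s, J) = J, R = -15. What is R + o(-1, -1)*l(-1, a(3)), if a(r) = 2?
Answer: -15 - √5 ≈ -17.236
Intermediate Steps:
R + o(-1, -1)*l(-1, a(3)) = -15 - √((-1)² + 2²) = -15 - √(1 + 4) = -15 - √5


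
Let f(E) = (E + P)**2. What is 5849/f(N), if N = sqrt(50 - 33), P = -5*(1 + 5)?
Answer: 5849/(30 - sqrt(17))**2 ≈ 8.7349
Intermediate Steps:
P = -30 (P = -5*6 = -30)
N = sqrt(17) ≈ 4.1231
f(E) = (-30 + E)**2 (f(E) = (E - 30)**2 = (-30 + E)**2)
5849/f(N) = 5849/((-30 + sqrt(17))**2) = 5849/(-30 + sqrt(17))**2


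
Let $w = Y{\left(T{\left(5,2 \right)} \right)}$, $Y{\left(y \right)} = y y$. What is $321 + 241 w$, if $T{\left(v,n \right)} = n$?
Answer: $1285$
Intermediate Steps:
$Y{\left(y \right)} = y^{2}$
$w = 4$ ($w = 2^{2} = 4$)
$321 + 241 w = 321 + 241 \cdot 4 = 321 + 964 = 1285$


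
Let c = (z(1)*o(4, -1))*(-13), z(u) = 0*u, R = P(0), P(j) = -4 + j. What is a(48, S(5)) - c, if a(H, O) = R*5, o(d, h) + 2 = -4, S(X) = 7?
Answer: -20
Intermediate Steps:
o(d, h) = -6 (o(d, h) = -2 - 4 = -6)
R = -4 (R = -4 + 0 = -4)
z(u) = 0
a(H, O) = -20 (a(H, O) = -4*5 = -20)
c = 0 (c = (0*(-6))*(-13) = 0*(-13) = 0)
a(48, S(5)) - c = -20 - 1*0 = -20 + 0 = -20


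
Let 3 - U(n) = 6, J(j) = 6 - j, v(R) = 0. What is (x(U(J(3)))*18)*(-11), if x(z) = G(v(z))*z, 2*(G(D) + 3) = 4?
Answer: -594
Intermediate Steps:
G(D) = -1 (G(D) = -3 + (½)*4 = -3 + 2 = -1)
U(n) = -3 (U(n) = 3 - 1*6 = 3 - 6 = -3)
x(z) = -z
(x(U(J(3)))*18)*(-11) = (-1*(-3)*18)*(-11) = (3*18)*(-11) = 54*(-11) = -594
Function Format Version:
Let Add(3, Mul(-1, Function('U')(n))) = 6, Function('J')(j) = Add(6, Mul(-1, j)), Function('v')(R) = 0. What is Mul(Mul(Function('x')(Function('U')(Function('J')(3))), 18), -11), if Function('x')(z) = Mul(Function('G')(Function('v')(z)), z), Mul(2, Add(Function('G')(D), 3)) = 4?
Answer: -594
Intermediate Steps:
Function('G')(D) = -1 (Function('G')(D) = Add(-3, Mul(Rational(1, 2), 4)) = Add(-3, 2) = -1)
Function('U')(n) = -3 (Function('U')(n) = Add(3, Mul(-1, 6)) = Add(3, -6) = -3)
Function('x')(z) = Mul(-1, z)
Mul(Mul(Function('x')(Function('U')(Function('J')(3))), 18), -11) = Mul(Mul(Mul(-1, -3), 18), -11) = Mul(Mul(3, 18), -11) = Mul(54, -11) = -594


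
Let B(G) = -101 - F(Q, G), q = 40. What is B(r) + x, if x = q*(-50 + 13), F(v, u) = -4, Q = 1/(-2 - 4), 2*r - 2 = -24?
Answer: -1577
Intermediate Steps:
r = -11 (r = 1 + (1/2)*(-24) = 1 - 12 = -11)
Q = -1/6 (Q = 1/(-6) = -1/6 ≈ -0.16667)
x = -1480 (x = 40*(-50 + 13) = 40*(-37) = -1480)
B(G) = -97 (B(G) = -101 - 1*(-4) = -101 + 4 = -97)
B(r) + x = -97 - 1480 = -1577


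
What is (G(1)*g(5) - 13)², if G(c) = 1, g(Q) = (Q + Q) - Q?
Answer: 64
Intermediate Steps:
g(Q) = Q (g(Q) = 2*Q - Q = Q)
(G(1)*g(5) - 13)² = (1*5 - 13)² = (5 - 13)² = (-8)² = 64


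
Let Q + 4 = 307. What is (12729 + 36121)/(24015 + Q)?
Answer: 24425/12159 ≈ 2.0088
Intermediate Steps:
Q = 303 (Q = -4 + 307 = 303)
(12729 + 36121)/(24015 + Q) = (12729 + 36121)/(24015 + 303) = 48850/24318 = 48850*(1/24318) = 24425/12159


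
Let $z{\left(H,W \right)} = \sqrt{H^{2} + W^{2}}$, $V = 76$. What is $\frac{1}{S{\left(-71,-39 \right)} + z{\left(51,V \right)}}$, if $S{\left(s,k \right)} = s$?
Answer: $\frac{71}{3336} + \frac{\sqrt{8377}}{3336} \approx 0.048719$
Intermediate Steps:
$\frac{1}{S{\left(-71,-39 \right)} + z{\left(51,V \right)}} = \frac{1}{-71 + \sqrt{51^{2} + 76^{2}}} = \frac{1}{-71 + \sqrt{2601 + 5776}} = \frac{1}{-71 + \sqrt{8377}}$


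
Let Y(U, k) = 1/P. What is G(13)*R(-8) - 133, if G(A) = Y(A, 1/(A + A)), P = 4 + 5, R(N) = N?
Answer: -1205/9 ≈ -133.89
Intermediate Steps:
P = 9
Y(U, k) = ⅑ (Y(U, k) = 1/9 = 1*(⅑) = ⅑)
G(A) = ⅑
G(13)*R(-8) - 133 = (⅑)*(-8) - 133 = -8/9 - 133 = -1205/9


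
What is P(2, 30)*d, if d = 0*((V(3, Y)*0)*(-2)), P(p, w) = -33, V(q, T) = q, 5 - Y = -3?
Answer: 0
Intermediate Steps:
Y = 8 (Y = 5 - 1*(-3) = 5 + 3 = 8)
d = 0 (d = 0*((3*0)*(-2)) = 0*(0*(-2)) = 0*0 = 0)
P(2, 30)*d = -33*0 = 0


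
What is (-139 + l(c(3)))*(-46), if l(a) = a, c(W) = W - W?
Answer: 6394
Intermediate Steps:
c(W) = 0
(-139 + l(c(3)))*(-46) = (-139 + 0)*(-46) = -139*(-46) = 6394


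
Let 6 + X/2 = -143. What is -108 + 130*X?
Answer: -38848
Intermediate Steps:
X = -298 (X = -12 + 2*(-143) = -12 - 286 = -298)
-108 + 130*X = -108 + 130*(-298) = -108 - 38740 = -38848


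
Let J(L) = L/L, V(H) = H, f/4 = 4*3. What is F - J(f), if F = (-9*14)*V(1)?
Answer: -127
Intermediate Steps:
f = 48 (f = 4*(4*3) = 4*12 = 48)
J(L) = 1
F = -126 (F = -9*14*1 = -126*1 = -126)
F - J(f) = -126 - 1*1 = -126 - 1 = -127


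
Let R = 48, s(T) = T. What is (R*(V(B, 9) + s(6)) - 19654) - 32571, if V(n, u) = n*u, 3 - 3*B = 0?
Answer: -51505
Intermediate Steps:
B = 1 (B = 1 - ⅓*0 = 1 + 0 = 1)
(R*(V(B, 9) + s(6)) - 19654) - 32571 = (48*(1*9 + 6) - 19654) - 32571 = (48*(9 + 6) - 19654) - 32571 = (48*15 - 19654) - 32571 = (720 - 19654) - 32571 = -18934 - 32571 = -51505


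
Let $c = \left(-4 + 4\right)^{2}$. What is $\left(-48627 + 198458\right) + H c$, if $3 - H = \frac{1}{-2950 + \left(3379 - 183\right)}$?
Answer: $149831$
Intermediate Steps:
$H = \frac{737}{246}$ ($H = 3 - \frac{1}{-2950 + \left(3379 - 183\right)} = 3 - \frac{1}{-2950 + 3196} = 3 - \frac{1}{246} = \frac{737}{246} \approx 2.9959$)
$c = 0$ ($c = 0^{2} = 0$)
$\left(-48627 + 198458\right) + H c = \left(-48627 + 198458\right) + \frac{737}{246} \cdot 0 = 149831 + 0 = 149831$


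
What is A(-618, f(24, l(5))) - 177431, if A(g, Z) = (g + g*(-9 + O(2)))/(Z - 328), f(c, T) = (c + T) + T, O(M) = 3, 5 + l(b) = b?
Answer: -26971057/152 ≈ -1.7744e+5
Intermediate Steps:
l(b) = -5 + b
f(c, T) = c + 2*T (f(c, T) = (T + c) + T = c + 2*T)
A(g, Z) = -5*g/(-328 + Z) (A(g, Z) = (g + g*(-9 + 3))/(Z - 328) = (g + g*(-6))/(-328 + Z) = (g - 6*g)/(-328 + Z) = (-5*g)/(-328 + Z) = -5*g/(-328 + Z))
A(-618, f(24, l(5))) - 177431 = -5*(-618)/(-328 + (24 + 2*(-5 + 5))) - 177431 = -5*(-618)/(-328 + (24 + 2*0)) - 177431 = -5*(-618)/(-328 + (24 + 0)) - 177431 = -5*(-618)/(-328 + 24) - 177431 = -5*(-618)/(-304) - 177431 = -5*(-618)*(-1/304) - 177431 = -1545/152 - 177431 = -26971057/152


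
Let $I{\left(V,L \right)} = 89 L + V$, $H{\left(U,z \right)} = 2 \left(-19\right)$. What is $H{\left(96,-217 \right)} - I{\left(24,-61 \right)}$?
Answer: $5367$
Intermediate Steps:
$H{\left(U,z \right)} = -38$
$I{\left(V,L \right)} = V + 89 L$
$H{\left(96,-217 \right)} - I{\left(24,-61 \right)} = -38 - \left(24 + 89 \left(-61\right)\right) = -38 - \left(24 - 5429\right) = -38 - -5405 = -38 + 5405 = 5367$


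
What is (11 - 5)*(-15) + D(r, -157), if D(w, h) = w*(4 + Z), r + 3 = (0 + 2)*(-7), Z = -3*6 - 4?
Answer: 216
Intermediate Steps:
Z = -22 (Z = -18 - 4 = -22)
r = -17 (r = -3 + (0 + 2)*(-7) = -3 + 2*(-7) = -3 - 14 = -17)
D(w, h) = -18*w (D(w, h) = w*(4 - 22) = w*(-18) = -18*w)
(11 - 5)*(-15) + D(r, -157) = (11 - 5)*(-15) - 18*(-17) = 6*(-15) + 306 = -90 + 306 = 216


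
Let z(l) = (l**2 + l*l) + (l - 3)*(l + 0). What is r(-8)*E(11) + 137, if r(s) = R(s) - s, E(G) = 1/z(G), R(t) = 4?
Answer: 7537/55 ≈ 137.04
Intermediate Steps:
z(l) = 2*l**2 + l*(-3 + l) (z(l) = (l**2 + l**2) + (-3 + l)*l = 2*l**2 + l*(-3 + l))
E(G) = 1/(3*G*(-1 + G))
r(s) = 4 - s
r(-8)*E(11) + 137 = (4 - 1*(-8))*((1/3)/(11*(-1 + 11))) + 137 = (4 + 8)*((1/3)*(1/11)/10) + 137 = 12*((1/3)*(1/11)*(1/10)) + 137 = 12*(1/330) + 137 = 2/55 + 137 = 7537/55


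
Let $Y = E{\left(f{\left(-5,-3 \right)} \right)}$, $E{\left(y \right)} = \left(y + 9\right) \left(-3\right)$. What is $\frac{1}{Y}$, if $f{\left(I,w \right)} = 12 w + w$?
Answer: $\frac{1}{90} \approx 0.011111$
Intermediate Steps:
$f{\left(I,w \right)} = 13 w$
$E{\left(y \right)} = -27 - 3 y$ ($E{\left(y \right)} = \left(9 + y\right) \left(-3\right) = -27 - 3 y$)
$Y = 90$ ($Y = -27 - 3 \cdot 13 \left(-3\right) = -27 - -117 = -27 + 117 = 90$)
$\frac{1}{Y} = \frac{1}{90}$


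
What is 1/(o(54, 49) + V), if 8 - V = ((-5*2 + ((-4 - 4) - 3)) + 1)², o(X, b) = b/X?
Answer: -54/21119 ≈ -0.0025569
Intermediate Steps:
V = -392 (V = 8 - ((-5*2 + ((-4 - 4) - 3)) + 1)² = 8 - ((-10 + (-8 - 3)) + 1)² = 8 - ((-10 - 11) + 1)² = 8 - (-21 + 1)² = 8 - 1*(-20)² = 8 - 1*400 = 8 - 400 = -392)
1/(o(54, 49) + V) = 1/(49/54 - 392) = 1/(-21119/54) = -54/21119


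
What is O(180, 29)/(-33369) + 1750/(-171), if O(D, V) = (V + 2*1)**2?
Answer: -19520027/1902033 ≈ -10.263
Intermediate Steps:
O(D, V) = (2 + V)**2 (O(D, V) = (V + 2)**2 = (2 + V)**2)
O(180, 29)/(-33369) + 1750/(-171) = (2 + 29)**2/(-33369) + 1750/(-171) = 31**2*(-1/33369) + 1750*(-1/171) = 961*(-1/33369) - 1750/171 = -961/33369 - 1750/171 = -19520027/1902033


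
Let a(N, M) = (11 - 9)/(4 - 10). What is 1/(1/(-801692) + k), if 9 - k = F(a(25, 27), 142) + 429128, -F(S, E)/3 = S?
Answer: -801692/344022071041 ≈ -2.3304e-6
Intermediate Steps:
a(N, M) = -⅓ (a(N, M) = 2/(-6) = 2*(-⅙) = -⅓)
F(S, E) = -3*S
k = -429120 (k = 9 - (-3*(-⅓) + 429128) = 9 - (1 + 429128) = 9 - 1*429129 = 9 - 429129 = -429120)
1/(1/(-801692) + k) = 1/(1/(-801692) - 429120) = 1/(-1/801692 - 429120) = 1/(-344022071041/801692) = -801692/344022071041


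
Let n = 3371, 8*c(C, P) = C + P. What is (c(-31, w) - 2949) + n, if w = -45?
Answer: 825/2 ≈ 412.50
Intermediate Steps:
c(C, P) = C/8 + P/8 (c(C, P) = (C + P)/8 = C/8 + P/8)
(c(-31, w) - 2949) + n = (((1/8)*(-31) + (1/8)*(-45)) - 2949) + 3371 = ((-31/8 - 45/8) - 2949) + 3371 = (-19/2 - 2949) + 3371 = -5917/2 + 3371 = 825/2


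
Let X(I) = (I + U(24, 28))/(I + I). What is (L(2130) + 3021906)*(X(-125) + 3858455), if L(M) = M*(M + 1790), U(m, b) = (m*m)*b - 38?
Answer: 1096892949971421/25 ≈ 4.3876e+13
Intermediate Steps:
U(m, b) = -38 + b*m² (U(m, b) = m²*b - 38 = b*m² - 38 = -38 + b*m²)
L(M) = M*(1790 + M)
X(I) = (16090 + I)/(2*I) (X(I) = (I + (-38 + 28*24²))/(I + I) = (I + (-38 + 28*576))/((2*I)) = (I + (-38 + 16128))*(1/(2*I)) = (I + 16090)*(1/(2*I)) = (16090 + I)*(1/(2*I)) = (16090 + I)/(2*I))
(L(2130) + 3021906)*(X(-125) + 3858455) = (2130*(1790 + 2130) + 3021906)*((½)*(16090 - 125)/(-125) + 3858455) = (2130*3920 + 3021906)*((½)*(-1/125)*15965 + 3858455) = (8349600 + 3021906)*(-3193/50 + 3858455) = 11371506*(192919557/50) = 1096892949971421/25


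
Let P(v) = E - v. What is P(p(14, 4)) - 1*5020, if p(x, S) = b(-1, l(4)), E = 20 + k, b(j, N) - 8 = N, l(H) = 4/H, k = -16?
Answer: -5025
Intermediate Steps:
b(j, N) = 8 + N
E = 4 (E = 20 - 16 = 4)
p(x, S) = 9 (p(x, S) = 8 + 4/4 = 8 + 4*(¼) = 8 + 1 = 9)
P(v) = 4 - v
P(p(14, 4)) - 1*5020 = (4 - 1*9) - 1*5020 = (4 - 9) - 5020 = -5 - 5020 = -5025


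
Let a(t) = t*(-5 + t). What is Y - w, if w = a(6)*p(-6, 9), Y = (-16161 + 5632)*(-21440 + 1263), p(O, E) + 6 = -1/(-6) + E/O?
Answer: 212443677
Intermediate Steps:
p(O, E) = -35/6 + E/O (p(O, E) = -6 + (-1/(-6) + E/O) = -6 + (-1*(-⅙) + E/O) = -6 + (⅙ + E/O) = -35/6 + E/O)
Y = 212443633 (Y = -10529*(-20177) = 212443633)
w = -44 (w = (6*(-5 + 6))*(-35/6 + 9/(-6)) = (6*1)*(-35/6 + 9*(-⅙)) = 6*(-35/6 - 3/2) = 6*(-22/3) = -44)
Y - w = 212443633 - 1*(-44) = 212443633 + 44 = 212443677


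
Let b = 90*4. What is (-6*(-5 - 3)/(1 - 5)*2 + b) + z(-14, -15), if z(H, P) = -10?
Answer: 326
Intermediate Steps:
b = 360
(-6*(-5 - 3)/(1 - 5)*2 + b) + z(-14, -15) = (-6*(-5 - 3)/(1 - 5)*2 + 360) - 10 = (-(-48)/(-4)*2 + 360) - 10 = (-(-48)*(-1)/4*2 + 360) - 10 = (-6*2*2 + 360) - 10 = (-12*2 + 360) - 10 = (-24 + 360) - 10 = 336 - 10 = 326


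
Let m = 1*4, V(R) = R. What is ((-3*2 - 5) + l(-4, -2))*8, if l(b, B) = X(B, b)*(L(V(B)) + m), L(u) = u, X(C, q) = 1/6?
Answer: -256/3 ≈ -85.333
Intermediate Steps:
X(C, q) = ⅙
m = 4
l(b, B) = ⅔ + B/6 (l(b, B) = (B + 4)/6 = (4 + B)/6 = ⅔ + B/6)
((-3*2 - 5) + l(-4, -2))*8 = ((-3*2 - 5) + (⅔ + (⅙)*(-2)))*8 = ((-6 - 5) + (⅔ - ⅓))*8 = (-11 + ⅓)*8 = -32/3*8 = -256/3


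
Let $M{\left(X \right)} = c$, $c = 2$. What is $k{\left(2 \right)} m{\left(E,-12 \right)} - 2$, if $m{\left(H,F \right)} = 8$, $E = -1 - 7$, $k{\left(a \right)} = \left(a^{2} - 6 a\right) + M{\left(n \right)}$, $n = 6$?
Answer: $-50$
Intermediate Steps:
$M{\left(X \right)} = 2$
$k{\left(a \right)} = 2 + a^{2} - 6 a$ ($k{\left(a \right)} = \left(a^{2} - 6 a\right) + 2 = 2 + a^{2} - 6 a$)
$E = -8$ ($E = -1 - 7 = -8$)
$k{\left(2 \right)} m{\left(E,-12 \right)} - 2 = \left(2 + 2^{2} - 12\right) 8 - 2 = \left(2 + 4 - 12\right) 8 - 2 = \left(-6\right) 8 - 2 = -48 - 2 = -50$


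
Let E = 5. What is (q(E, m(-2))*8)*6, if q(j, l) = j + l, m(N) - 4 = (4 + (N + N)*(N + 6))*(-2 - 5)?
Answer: 4464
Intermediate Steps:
m(N) = -24 - 14*N*(6 + N) (m(N) = 4 + (4 + (N + N)*(N + 6))*(-2 - 5) = 4 + (4 + (2*N)*(6 + N))*(-7) = 4 + (4 + 2*N*(6 + N))*(-7) = 4 + (-28 - 14*N*(6 + N)) = -24 - 14*N*(6 + N))
(q(E, m(-2))*8)*6 = ((5 + (-24 - 84*(-2) - 14*(-2)**2))*8)*6 = ((5 + (-24 + 168 - 14*4))*8)*6 = ((5 + (-24 + 168 - 56))*8)*6 = ((5 + 88)*8)*6 = (93*8)*6 = 744*6 = 4464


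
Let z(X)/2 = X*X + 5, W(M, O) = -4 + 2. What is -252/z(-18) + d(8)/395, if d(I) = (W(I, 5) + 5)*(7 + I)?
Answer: -999/3713 ≈ -0.26905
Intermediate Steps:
W(M, O) = -2
d(I) = 21 + 3*I (d(I) = (-2 + 5)*(7 + I) = 3*(7 + I) = 21 + 3*I)
z(X) = 10 + 2*X² (z(X) = 2*(X*X + 5) = 2*(X² + 5) = 2*(5 + X²) = 10 + 2*X²)
-252/z(-18) + d(8)/395 = -252/(10 + 2*(-18)²) + (21 + 3*8)/395 = -252/(10 + 2*324) + (21 + 24)*(1/395) = -252/(10 + 648) + 45*(1/395) = -252/658 + 9/79 = -252*1/658 + 9/79 = -18/47 + 9/79 = -999/3713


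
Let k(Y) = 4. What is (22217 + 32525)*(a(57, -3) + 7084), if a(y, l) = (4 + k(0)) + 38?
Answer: 390310460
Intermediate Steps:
a(y, l) = 46 (a(y, l) = (4 + 4) + 38 = 8 + 38 = 46)
(22217 + 32525)*(a(57, -3) + 7084) = (22217 + 32525)*(46 + 7084) = 54742*7130 = 390310460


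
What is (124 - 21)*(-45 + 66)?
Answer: 2163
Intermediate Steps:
(124 - 21)*(-45 + 66) = 103*21 = 2163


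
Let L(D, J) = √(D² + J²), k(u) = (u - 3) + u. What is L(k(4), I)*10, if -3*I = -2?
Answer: 10*√229/3 ≈ 50.443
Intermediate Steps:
I = ⅔ (I = -⅓*(-2) = ⅔ ≈ 0.66667)
k(u) = -3 + 2*u (k(u) = (-3 + u) + u = -3 + 2*u)
L(k(4), I)*10 = √((-3 + 2*4)² + (⅔)²)*10 = √((-3 + 8)² + 4/9)*10 = √(5² + 4/9)*10 = √(25 + 4/9)*10 = √(229/9)*10 = (√229/3)*10 = 10*√229/3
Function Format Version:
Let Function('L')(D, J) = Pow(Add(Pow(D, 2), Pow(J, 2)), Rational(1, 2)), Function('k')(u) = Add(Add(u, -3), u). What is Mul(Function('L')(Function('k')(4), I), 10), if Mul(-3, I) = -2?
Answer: Mul(Rational(10, 3), Pow(229, Rational(1, 2))) ≈ 50.443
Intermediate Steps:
I = Rational(2, 3) (I = Mul(Rational(-1, 3), -2) = Rational(2, 3) ≈ 0.66667)
Function('k')(u) = Add(-3, Mul(2, u)) (Function('k')(u) = Add(Add(-3, u), u) = Add(-3, Mul(2, u)))
Mul(Function('L')(Function('k')(4), I), 10) = Mul(Pow(Add(Pow(Add(-3, Mul(2, 4)), 2), Pow(Rational(2, 3), 2)), Rational(1, 2)), 10) = Mul(Pow(Add(Pow(Add(-3, 8), 2), Rational(4, 9)), Rational(1, 2)), 10) = Mul(Pow(Add(Pow(5, 2), Rational(4, 9)), Rational(1, 2)), 10) = Mul(Pow(Add(25, Rational(4, 9)), Rational(1, 2)), 10) = Mul(Pow(Rational(229, 9), Rational(1, 2)), 10) = Mul(Mul(Rational(1, 3), Pow(229, Rational(1, 2))), 10) = Mul(Rational(10, 3), Pow(229, Rational(1, 2)))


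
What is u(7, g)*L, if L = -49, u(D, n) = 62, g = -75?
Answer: -3038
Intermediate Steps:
u(7, g)*L = 62*(-49) = -3038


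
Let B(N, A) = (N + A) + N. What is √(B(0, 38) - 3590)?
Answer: 4*I*√222 ≈ 59.599*I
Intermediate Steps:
B(N, A) = A + 2*N (B(N, A) = (A + N) + N = A + 2*N)
√(B(0, 38) - 3590) = √((38 + 2*0) - 3590) = √((38 + 0) - 3590) = √(38 - 3590) = √(-3552) = 4*I*√222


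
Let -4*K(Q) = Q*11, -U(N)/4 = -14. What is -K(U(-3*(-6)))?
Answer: 154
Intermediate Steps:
U(N) = 56 (U(N) = -4*(-14) = 56)
K(Q) = -11*Q/4 (K(Q) = -Q*11/4 = -11*Q/4)
-K(U(-3*(-6))) = -(-11)*56/4 = -1*(-154) = 154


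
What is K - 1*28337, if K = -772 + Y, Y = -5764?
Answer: -34873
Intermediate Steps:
K = -6536 (K = -772 - 5764 = -6536)
K - 1*28337 = -6536 - 1*28337 = -6536 - 28337 = -34873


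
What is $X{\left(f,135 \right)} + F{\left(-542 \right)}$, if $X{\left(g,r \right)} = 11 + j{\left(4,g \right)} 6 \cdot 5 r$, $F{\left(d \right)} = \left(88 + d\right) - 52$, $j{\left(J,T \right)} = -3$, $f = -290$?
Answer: $-12645$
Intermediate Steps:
$F{\left(d \right)} = 36 + d$
$X{\left(g,r \right)} = 11 - 90 r$ ($X{\left(g,r \right)} = 11 + \left(-3\right) 6 \cdot 5 r = 11 + \left(-18\right) 5 r = 11 - 90 r$)
$X{\left(f,135 \right)} + F{\left(-542 \right)} = \left(11 - 12150\right) + \left(36 - 542\right) = \left(11 - 12150\right) - 506 = -12139 - 506 = -12645$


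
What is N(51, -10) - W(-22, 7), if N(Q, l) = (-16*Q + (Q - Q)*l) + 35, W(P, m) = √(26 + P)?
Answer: -783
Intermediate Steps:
N(Q, l) = 35 - 16*Q (N(Q, l) = (-16*Q + 0*l) + 35 = (-16*Q + 0) + 35 = -16*Q + 35 = 35 - 16*Q)
N(51, -10) - W(-22, 7) = (35 - 16*51) - √(26 - 22) = (35 - 816) - √4 = -781 - 1*2 = -781 - 2 = -783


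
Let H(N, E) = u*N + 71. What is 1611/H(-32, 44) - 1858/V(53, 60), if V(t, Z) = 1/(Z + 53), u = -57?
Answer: -397861219/1895 ≈ -2.0995e+5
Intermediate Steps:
V(t, Z) = 1/(53 + Z)
H(N, E) = 71 - 57*N (H(N, E) = -57*N + 71 = 71 - 57*N)
1611/H(-32, 44) - 1858/V(53, 60) = 1611/(71 - 57*(-32)) - 1858/(1/(53 + 60)) = 1611/(71 + 1824) - 1858/(1/113) = 1611/1895 - 1858/1/113 = 1611*(1/1895) - 1858*113 = 1611/1895 - 209954 = -397861219/1895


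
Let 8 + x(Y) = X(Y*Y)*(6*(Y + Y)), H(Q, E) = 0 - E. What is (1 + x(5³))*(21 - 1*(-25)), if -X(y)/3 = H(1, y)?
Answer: 3234374678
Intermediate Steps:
H(Q, E) = -E
X(y) = 3*y (X(y) = -(-3)*y = 3*y)
x(Y) = -8 + 36*Y³ (x(Y) = -8 + (3*(Y*Y))*(6*(Y + Y)) = -8 + (3*Y²)*(6*(2*Y)) = -8 + (3*Y²)*(12*Y) = -8 + 36*Y³)
(1 + x(5³))*(21 - 1*(-25)) = (1 + (-8 + 36*(5³)³))*(21 - 1*(-25)) = (1 + (-8 + 36*125³))*(21 + 25) = (1 + (-8 + 36*1953125))*46 = (1 + (-8 + 70312500))*46 = (1 + 70312492)*46 = 70312493*46 = 3234374678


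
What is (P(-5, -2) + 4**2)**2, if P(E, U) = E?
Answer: 121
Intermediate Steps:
(P(-5, -2) + 4**2)**2 = (-5 + 4**2)**2 = (-5 + 16)**2 = 11**2 = 121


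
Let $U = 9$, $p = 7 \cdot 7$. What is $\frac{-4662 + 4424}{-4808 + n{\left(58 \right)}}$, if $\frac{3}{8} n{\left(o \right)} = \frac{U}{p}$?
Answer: $\frac{5831}{117784} \approx 0.049506$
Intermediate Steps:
$p = 49$
$n{\left(o \right)} = \frac{24}{49}$ ($n{\left(o \right)} = \frac{8 \cdot \frac{9}{49}}{3} = \frac{8 \cdot 9 \cdot \frac{1}{49}}{3} = \frac{8}{3} \cdot \frac{9}{49} = \frac{24}{49}$)
$\frac{-4662 + 4424}{-4808 + n{\left(58 \right)}} = \frac{-4662 + 4424}{-4808 + \frac{24}{49}} = - \frac{238}{- \frac{235568}{49}} = \left(-238\right) \left(- \frac{49}{235568}\right) = \frac{5831}{117784}$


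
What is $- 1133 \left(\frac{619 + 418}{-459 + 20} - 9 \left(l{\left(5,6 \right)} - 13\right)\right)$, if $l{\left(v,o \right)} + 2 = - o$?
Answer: $- \frac{92831222}{439} \approx -2.1146 \cdot 10^{5}$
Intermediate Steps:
$l{\left(v,o \right)} = -2 - o$
$- 1133 \left(\frac{619 + 418}{-459 + 20} - 9 \left(l{\left(5,6 \right)} - 13\right)\right) = - 1133 \left(\frac{619 + 418}{-459 + 20} - 9 \left(\left(-2 - 6\right) - 13\right)\right) = - 1133 \left(\frac{1037}{-439} - 9 \left(\left(-2 - 6\right) - 13\right)\right) = - 1133 \left(1037 \left(- \frac{1}{439}\right) - 9 \left(-8 - 13\right)\right) = - 1133 \left(- \frac{1037}{439} - -189\right) = - 1133 \left(- \frac{1037}{439} + 189\right) = \left(-1133\right) \frac{81934}{439} = - \frac{92831222}{439}$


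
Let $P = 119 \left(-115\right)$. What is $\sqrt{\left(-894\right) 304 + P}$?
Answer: $i \sqrt{285461} \approx 534.29 i$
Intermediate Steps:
$P = -13685$
$\sqrt{\left(-894\right) 304 + P} = \sqrt{\left(-894\right) 304 - 13685} = \sqrt{-271776 - 13685} = \sqrt{-285461} = i \sqrt{285461}$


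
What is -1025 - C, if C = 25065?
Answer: -26090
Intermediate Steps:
-1025 - C = -1025 - 1*25065 = -1025 - 25065 = -26090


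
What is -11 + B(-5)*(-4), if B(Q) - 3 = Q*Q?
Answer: -123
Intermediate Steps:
B(Q) = 3 + Q² (B(Q) = 3 + Q*Q = 3 + Q²)
-11 + B(-5)*(-4) = -11 + (3 + (-5)²)*(-4) = -11 + (3 + 25)*(-4) = -11 + 28*(-4) = -11 - 112 = -123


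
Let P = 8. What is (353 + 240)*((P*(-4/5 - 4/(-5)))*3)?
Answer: 0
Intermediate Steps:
(353 + 240)*((P*(-4/5 - 4/(-5)))*3) = (353 + 240)*((8*(-4/5 - 4/(-5)))*3) = 593*((8*(-4*1/5 - 4*(-1/5)))*3) = 593*((8*(-4/5 + 4/5))*3) = 593*((8*0)*3) = 593*(0*3) = 593*0 = 0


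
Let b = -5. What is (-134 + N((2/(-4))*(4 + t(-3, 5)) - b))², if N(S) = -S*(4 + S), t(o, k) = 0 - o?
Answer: 323761/16 ≈ 20235.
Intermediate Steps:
t(o, k) = -o
N(S) = -S*(4 + S)
(-134 + N((2/(-4))*(4 + t(-3, 5)) - b))² = (-134 - ((2/(-4))*(4 - 1*(-3)) - 1*(-5))*(4 + ((2/(-4))*(4 - 1*(-3)) - 1*(-5))))² = (-134 - ((2*(-¼))*(4 + 3) + 5)*(4 + ((2*(-¼))*(4 + 3) + 5)))² = (-134 - (-½*7 + 5)*(4 + (-½*7 + 5)))² = (-134 - (-7/2 + 5)*(4 + (-7/2 + 5)))² = (-134 - 1*3/2*(4 + 3/2))² = (-134 - 1*3/2*11/2)² = (-134 - 33/4)² = (-569/4)² = 323761/16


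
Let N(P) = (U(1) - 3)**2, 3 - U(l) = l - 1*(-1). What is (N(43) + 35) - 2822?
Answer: -2783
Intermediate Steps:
U(l) = 2 - l (U(l) = 3 - (l - 1*(-1)) = 3 - (l + 1) = 3 - (1 + l) = 3 + (-1 - l) = 2 - l)
N(P) = 4 (N(P) = ((2 - 1*1) - 3)**2 = ((2 - 1) - 3)**2 = (1 - 3)**2 = (-2)**2 = 4)
(N(43) + 35) - 2822 = (4 + 35) - 2822 = 39 - 2822 = -2783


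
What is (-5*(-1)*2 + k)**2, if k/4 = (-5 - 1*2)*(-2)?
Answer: 4356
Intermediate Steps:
k = 56 (k = 4*((-5 - 1*2)*(-2)) = 4*((-5 - 2)*(-2)) = 4*(-7*(-2)) = 4*14 = 56)
(-5*(-1)*2 + k)**2 = (-5*(-1)*2 + 56)**2 = (5*2 + 56)**2 = (10 + 56)**2 = 66**2 = 4356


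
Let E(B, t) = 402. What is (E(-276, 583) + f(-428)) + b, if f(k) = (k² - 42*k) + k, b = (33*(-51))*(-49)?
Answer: 283601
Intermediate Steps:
b = 82467 (b = -1683*(-49) = 82467)
f(k) = k² - 41*k
(E(-276, 583) + f(-428)) + b = (402 - 428*(-41 - 428)) + 82467 = (402 - 428*(-469)) + 82467 = (402 + 200732) + 82467 = 201134 + 82467 = 283601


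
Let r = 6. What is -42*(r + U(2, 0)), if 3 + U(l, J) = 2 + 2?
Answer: -294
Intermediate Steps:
U(l, J) = 1 (U(l, J) = -3 + (2 + 2) = -3 + 4 = 1)
-42*(r + U(2, 0)) = -42*(6 + 1) = -42*7 = -294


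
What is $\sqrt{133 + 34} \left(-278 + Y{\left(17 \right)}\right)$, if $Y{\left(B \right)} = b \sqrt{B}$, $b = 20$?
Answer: $- 278 \sqrt{167} + 20 \sqrt{2839} \approx -2526.9$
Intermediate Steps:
$Y{\left(B \right)} = 20 \sqrt{B}$
$\sqrt{133 + 34} \left(-278 + Y{\left(17 \right)}\right) = \sqrt{133 + 34} \left(-278 + 20 \sqrt{17}\right) = \sqrt{167} \left(-278 + 20 \sqrt{17}\right)$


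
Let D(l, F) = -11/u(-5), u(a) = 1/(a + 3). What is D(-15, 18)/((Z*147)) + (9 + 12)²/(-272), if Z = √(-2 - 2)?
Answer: -441/272 - 11*I/147 ≈ -1.6213 - 0.07483*I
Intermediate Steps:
Z = 2*I (Z = √(-4) = 2*I ≈ 2.0*I)
u(a) = 1/(3 + a)
D(l, F) = 22 (D(l, F) = -11/(1/(3 - 5)) = -11/(1/(-2)) = -11/(-½) = -11*(-2) = 22)
D(-15, 18)/((Z*147)) + (9 + 12)²/(-272) = 22/(((2*I)*147)) + (9 + 12)²/(-272) = 22/((294*I)) + 21²*(-1/272) = 22*(-I/294) + 441*(-1/272) = -11*I/147 - 441/272 = -441/272 - 11*I/147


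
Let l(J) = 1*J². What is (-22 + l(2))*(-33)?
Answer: 594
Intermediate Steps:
l(J) = J²
(-22 + l(2))*(-33) = (-22 + 2²)*(-33) = (-22 + 4)*(-33) = -18*(-33) = 594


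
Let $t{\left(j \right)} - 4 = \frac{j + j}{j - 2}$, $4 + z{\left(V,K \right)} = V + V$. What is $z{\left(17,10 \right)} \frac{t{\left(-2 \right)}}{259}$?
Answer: $\frac{150}{259} \approx 0.57915$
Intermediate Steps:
$z{\left(V,K \right)} = -4 + 2 V$ ($z{\left(V,K \right)} = -4 + \left(V + V\right) = -4 + 2 V$)
$t{\left(j \right)} = 4 + \frac{2 j}{-2 + j}$ ($t{\left(j \right)} = 4 + \frac{j + j}{j - 2} = 4 + \frac{2 j}{-2 + j}$)
$z{\left(17,10 \right)} \frac{t{\left(-2 \right)}}{259} = \left(-4 + 2 \cdot 17\right) \frac{2 \frac{1}{-2 - 2} \left(-4 + 3 \left(-2\right)\right)}{259} = \left(-4 + 34\right) \frac{2 \left(-4 - 6\right)}{-4} \cdot \frac{1}{259} = 30 \cdot 2 \left(- \frac{1}{4}\right) \left(-10\right) \frac{1}{259} = 30 \cdot 5 \cdot \frac{1}{259} = 30 \cdot \frac{5}{259} = \frac{150}{259}$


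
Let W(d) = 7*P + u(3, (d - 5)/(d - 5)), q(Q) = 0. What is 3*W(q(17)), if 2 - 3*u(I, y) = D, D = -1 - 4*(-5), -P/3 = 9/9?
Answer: -80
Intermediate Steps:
P = -3 (P = -27/9 = -3*1 = -3)
D = 19 (D = -1 + 20 = 19)
u(I, y) = -17/3 (u(I, y) = ⅔ - ⅓*19 = ⅔ - 19/3 = -17/3)
W(d) = -80/3 (W(d) = 7*(-3) - 17/3 = -21 - 17/3 = -80/3)
3*W(q(17)) = 3*(-80/3) = -80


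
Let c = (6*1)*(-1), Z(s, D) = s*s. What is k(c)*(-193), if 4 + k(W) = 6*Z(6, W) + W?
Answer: -39758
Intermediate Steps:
Z(s, D) = s²
c = -6 (c = 6*(-1) = -6)
k(W) = 212 + W (k(W) = -4 + (6*6² + W) = -4 + (6*36 + W) = -4 + (216 + W) = 212 + W)
k(c)*(-193) = (212 - 6)*(-193) = 206*(-193) = -39758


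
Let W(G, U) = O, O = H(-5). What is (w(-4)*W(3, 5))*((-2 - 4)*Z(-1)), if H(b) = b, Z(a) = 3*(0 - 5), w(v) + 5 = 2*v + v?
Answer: 7650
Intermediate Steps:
w(v) = -5 + 3*v (w(v) = -5 + (2*v + v) = -5 + 3*v)
Z(a) = -15 (Z(a) = 3*(-5) = -15)
O = -5
W(G, U) = -5
(w(-4)*W(3, 5))*((-2 - 4)*Z(-1)) = ((-5 + 3*(-4))*(-5))*((-2 - 4)*(-15)) = ((-5 - 12)*(-5))*(-6*(-15)) = -17*(-5)*90 = 85*90 = 7650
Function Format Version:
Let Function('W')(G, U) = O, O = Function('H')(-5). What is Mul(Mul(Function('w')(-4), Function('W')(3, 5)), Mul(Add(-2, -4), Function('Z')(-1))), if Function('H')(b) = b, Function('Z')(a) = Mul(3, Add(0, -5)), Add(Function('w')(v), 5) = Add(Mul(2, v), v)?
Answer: 7650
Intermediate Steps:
Function('w')(v) = Add(-5, Mul(3, v)) (Function('w')(v) = Add(-5, Add(Mul(2, v), v)) = Add(-5, Mul(3, v)))
Function('Z')(a) = -15 (Function('Z')(a) = Mul(3, -5) = -15)
O = -5
Function('W')(G, U) = -5
Mul(Mul(Function('w')(-4), Function('W')(3, 5)), Mul(Add(-2, -4), Function('Z')(-1))) = Mul(Mul(Add(-5, Mul(3, -4)), -5), Mul(Add(-2, -4), -15)) = Mul(Mul(Add(-5, -12), -5), Mul(-6, -15)) = Mul(Mul(-17, -5), 90) = Mul(85, 90) = 7650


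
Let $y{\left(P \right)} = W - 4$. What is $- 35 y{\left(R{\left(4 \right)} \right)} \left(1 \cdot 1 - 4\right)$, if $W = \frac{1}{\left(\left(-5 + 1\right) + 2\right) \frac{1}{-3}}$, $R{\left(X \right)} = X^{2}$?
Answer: $- \frac{525}{2} \approx -262.5$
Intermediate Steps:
$W = \frac{3}{2}$ ($W = \frac{1}{\left(-4 + 2\right) \left(- \frac{1}{3}\right)} = \frac{1}{\left(-2\right) \left(- \frac{1}{3}\right)} = \frac{1}{\frac{2}{3}} = \frac{3}{2} \approx 1.5$)
$y{\left(P \right)} = - \frac{5}{2}$ ($y{\left(P \right)} = \frac{3}{2} - 4 = - \frac{5}{2}$)
$- 35 y{\left(R{\left(4 \right)} \right)} \left(1 \cdot 1 - 4\right) = \left(-35\right) \left(- \frac{5}{2}\right) \left(1 \cdot 1 - 4\right) = \frac{175 \left(1 - 4\right)}{2} = \frac{175}{2} \left(-3\right) = - \frac{525}{2}$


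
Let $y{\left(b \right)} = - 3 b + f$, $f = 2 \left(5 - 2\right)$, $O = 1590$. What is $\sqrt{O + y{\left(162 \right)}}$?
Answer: $\sqrt{1110} \approx 33.317$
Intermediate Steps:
$f = 6$ ($f = 2 \cdot 3 = 6$)
$y{\left(b \right)} = 6 - 3 b$ ($y{\left(b \right)} = - 3 b + 6 = 6 - 3 b$)
$\sqrt{O + y{\left(162 \right)}} = \sqrt{1590 + \left(6 - 486\right)} = \sqrt{1590 - 480} = \sqrt{1110}$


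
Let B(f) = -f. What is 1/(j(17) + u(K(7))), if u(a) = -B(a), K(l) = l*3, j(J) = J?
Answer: 1/38 ≈ 0.026316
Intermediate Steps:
K(l) = 3*l
u(a) = a (u(a) = -(-1)*a = a)
1/(j(17) + u(K(7))) = 1/(17 + 3*7) = 1/(17 + 21) = 1/38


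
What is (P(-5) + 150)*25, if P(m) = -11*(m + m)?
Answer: 6500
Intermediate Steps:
P(m) = -22*m
(P(-5) + 150)*25 = (-22*(-5) + 150)*25 = (110 + 150)*25 = 260*25 = 6500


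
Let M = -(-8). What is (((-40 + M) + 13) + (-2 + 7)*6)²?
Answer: 121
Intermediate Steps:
M = 8 (M = -8*(-1) = 8)
(((-40 + M) + 13) + (-2 + 7)*6)² = (((-40 + 8) + 13) + (-2 + 7)*6)² = ((-32 + 13) + 5*6)² = (-19 + 30)² = 11² = 121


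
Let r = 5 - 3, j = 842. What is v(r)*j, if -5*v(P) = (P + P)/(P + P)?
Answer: -842/5 ≈ -168.40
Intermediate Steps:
r = 2
v(P) = -⅕ (v(P) = -(P + P)/(5*(P + P)) = -2*P/(5*(2*P)) = -2*P*1/(2*P)/5 = -⅕*1 = -⅕)
v(r)*j = -⅕*842 = -842/5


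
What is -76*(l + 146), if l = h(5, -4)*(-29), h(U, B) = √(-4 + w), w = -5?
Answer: -11096 + 6612*I ≈ -11096.0 + 6612.0*I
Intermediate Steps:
h(U, B) = 3*I (h(U, B) = √(-4 - 5) = √(-9) = 3*I)
l = -87*I (l = (3*I)*(-29) = -87*I ≈ -87.0*I)
-76*(l + 146) = -76*(-87*I + 146) = -76*(146 - 87*I) = -11096 + 6612*I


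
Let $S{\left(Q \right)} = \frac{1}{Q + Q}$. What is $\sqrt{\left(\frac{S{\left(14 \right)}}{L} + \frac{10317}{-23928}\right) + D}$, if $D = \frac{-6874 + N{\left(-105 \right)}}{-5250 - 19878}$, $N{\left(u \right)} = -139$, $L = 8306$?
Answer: $\frac{i \sqrt{2240660985069570125846}}{121384099956} \approx 0.38997 i$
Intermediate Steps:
$S{\left(Q \right)} = \frac{1}{2 Q}$
$D = \frac{7013}{25128}$ ($D = \frac{-6874 - 139}{-5250 - 19878} = - \frac{7013}{-25128} = \left(-7013\right) \left(- \frac{1}{25128}\right) = \frac{7013}{25128} \approx 0.27909$)
$\sqrt{\left(\frac{S{\left(14 \right)}}{L} + \frac{10317}{-23928}\right) + D} = \sqrt{\left(\frac{\frac{1}{2} \cdot \frac{1}{14}}{8306} + \frac{10317}{-23928}\right) + \frac{7013}{25128}} = \sqrt{\left(\frac{1}{2} \cdot \frac{1}{14} \cdot \frac{1}{8306} + 10317 \left(- \frac{1}{23928}\right)\right) + \frac{7013}{25128}} = \sqrt{\left(\frac{1}{28} \cdot \frac{1}{8306} - \frac{3439}{7976}\right) + \frac{7013}{25128}} = \sqrt{\left(\frac{1}{232568} - \frac{3439}{7976}\right) + \frac{7013}{25128}} = \sqrt{- \frac{24993543}{57967574} + \frac{7013}{25128}} = \sqrt{- \frac{110755576021}{728304599736}} = \frac{i \sqrt{2240660985069570125846}}{121384099956}$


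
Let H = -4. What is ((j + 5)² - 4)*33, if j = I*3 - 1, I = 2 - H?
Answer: 15840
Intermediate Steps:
I = 6 (I = 2 - 1*(-4) = 2 + 4 = 6)
j = 17 (j = 6*3 - 1 = 18 - 1 = 17)
((j + 5)² - 4)*33 = ((17 + 5)² - 4)*33 = (22² - 4)*33 = (484 - 4)*33 = 480*33 = 15840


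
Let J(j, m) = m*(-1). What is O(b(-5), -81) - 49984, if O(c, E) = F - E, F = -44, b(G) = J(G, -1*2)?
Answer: -49947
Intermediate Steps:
J(j, m) = -m
b(G) = 2 (b(G) = -(-1)*2 = -1*(-2) = 2)
O(c, E) = -44 - E
O(b(-5), -81) - 49984 = (-44 - 1*(-81)) - 49984 = (-44 + 81) - 49984 = 37 - 49984 = -49947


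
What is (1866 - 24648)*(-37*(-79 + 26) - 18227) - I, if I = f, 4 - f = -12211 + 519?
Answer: 370560316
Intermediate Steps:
f = 11696 (f = 4 - (-12211 + 519) = 4 - 1*(-11692) = 4 + 11692 = 11696)
I = 11696
(1866 - 24648)*(-37*(-79 + 26) - 18227) - I = (1866 - 24648)*(-37*(-79 + 26) - 18227) - 1*11696 = -22782*(-37*(-53) - 18227) - 11696 = -22782*(1961 - 18227) - 11696 = -22782*(-16266) - 11696 = 370572012 - 11696 = 370560316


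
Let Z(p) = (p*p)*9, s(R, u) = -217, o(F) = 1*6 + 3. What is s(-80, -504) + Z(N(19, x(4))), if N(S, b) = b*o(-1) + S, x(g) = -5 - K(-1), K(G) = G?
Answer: 2384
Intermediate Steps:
o(F) = 9 (o(F) = 6 + 3 = 9)
x(g) = -4 (x(g) = -5 - 1*(-1) = -5 + 1 = -4)
N(S, b) = S + 9*b (N(S, b) = b*9 + S = 9*b + S = S + 9*b)
Z(p) = 9*p**2 (Z(p) = p**2*9 = 9*p**2)
s(-80, -504) + Z(N(19, x(4))) = -217 + 9*(19 + 9*(-4))**2 = -217 + 9*(19 - 36)**2 = -217 + 9*(-17)**2 = -217 + 9*289 = -217 + 2601 = 2384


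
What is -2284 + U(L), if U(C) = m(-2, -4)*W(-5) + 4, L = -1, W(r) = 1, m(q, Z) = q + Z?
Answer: -2286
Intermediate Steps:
m(q, Z) = Z + q
U(C) = -2 (U(C) = (-4 - 2)*1 + 4 = -6*1 + 4 = -6 + 4 = -2)
-2284 + U(L) = -2284 - 2 = -2286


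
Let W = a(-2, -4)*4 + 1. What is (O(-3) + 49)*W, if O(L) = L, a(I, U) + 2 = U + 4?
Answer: -322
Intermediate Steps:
a(I, U) = 2 + U (a(I, U) = -2 + (U + 4) = -2 + (4 + U) = 2 + U)
W = -7 (W = (2 - 4)*4 + 1 = -2*4 + 1 = -8 + 1 = -7)
(O(-3) + 49)*W = (-3 + 49)*(-7) = 46*(-7) = -322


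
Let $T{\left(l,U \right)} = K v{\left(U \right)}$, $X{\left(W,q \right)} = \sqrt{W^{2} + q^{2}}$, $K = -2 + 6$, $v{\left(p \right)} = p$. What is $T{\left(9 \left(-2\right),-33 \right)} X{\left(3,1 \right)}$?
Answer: $- 132 \sqrt{10} \approx -417.42$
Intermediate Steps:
$K = 4$
$T{\left(l,U \right)} = 4 U$
$T{\left(9 \left(-2\right),-33 \right)} X{\left(3,1 \right)} = 4 \left(-33\right) \sqrt{3^{2} + 1^{2}} = - 132 \sqrt{9 + 1} = - 132 \sqrt{10}$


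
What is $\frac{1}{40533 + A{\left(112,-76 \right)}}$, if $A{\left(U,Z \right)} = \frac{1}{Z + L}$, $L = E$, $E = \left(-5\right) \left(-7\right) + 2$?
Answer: $\frac{39}{1580786} \approx 2.4671 \cdot 10^{-5}$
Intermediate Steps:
$E = 37$ ($E = 35 + 2 = 37$)
$L = 37$
$A{\left(U,Z \right)} = \frac{1}{37 + Z}$ ($A{\left(U,Z \right)} = \frac{1}{Z + 37} = \frac{1}{37 + Z}$)
$\frac{1}{40533 + A{\left(112,-76 \right)}} = \frac{1}{40533 + \frac{1}{37 - 76}} = \frac{1}{40533 + \frac{1}{-39}} = \frac{1}{40533 - \frac{1}{39}} = \frac{1}{\frac{1580786}{39}} = \frac{39}{1580786}$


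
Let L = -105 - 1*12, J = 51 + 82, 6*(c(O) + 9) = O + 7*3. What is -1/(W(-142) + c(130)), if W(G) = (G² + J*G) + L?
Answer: -6/7063 ≈ -0.00084950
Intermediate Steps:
c(O) = -11/2 + O/6 (c(O) = -9 + (O + 7*3)/6 = -9 + (O + 21)/6 = -9 + (21 + O)/6 = -9 + (7/2 + O/6) = -11/2 + O/6)
J = 133
L = -117 (L = -105 - 12 = -117)
W(G) = -117 + G² + 133*G (W(G) = (G² + 133*G) - 117 = -117 + G² + 133*G)
-1/(W(-142) + c(130)) = -1/((-117 + (-142)² + 133*(-142)) + (-11/2 + (⅙)*130)) = -1/((-117 + 20164 - 18886) + (-11/2 + 65/3)) = -1/(1161 + 97/6) = -1/7063/6 = -1*6/7063 = -6/7063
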